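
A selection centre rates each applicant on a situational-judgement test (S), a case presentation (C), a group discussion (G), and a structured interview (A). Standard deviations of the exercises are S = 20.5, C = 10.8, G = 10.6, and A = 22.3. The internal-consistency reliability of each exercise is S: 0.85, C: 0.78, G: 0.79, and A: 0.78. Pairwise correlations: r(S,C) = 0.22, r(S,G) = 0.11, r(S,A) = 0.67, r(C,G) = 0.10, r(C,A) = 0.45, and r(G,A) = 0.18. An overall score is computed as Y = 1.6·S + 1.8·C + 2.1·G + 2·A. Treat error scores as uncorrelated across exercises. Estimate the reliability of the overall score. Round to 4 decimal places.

Var(Y) = 1.6²·20.5² + 1.8²·10.8² + 2.1²·10.6² + 2²·22.3² + 2·[2.88·20.5·10.8·0.22 + 3.36·20.5·10.6·0.11 + 3.2·20.5·22.3·0.67 + 3.78·10.8·10.6·0.10 + 3.6·10.8·22.3·0.45 + 4.2·10.6·22.3·0.18] = 3938.42 + 3625.72 = 7564.14.
Because errors are independent across components, Cov(Tᵢ,Tⱼ) = Cov(Xᵢ,Xⱼ); the off-diagonal part of the true-score variance is the same as above.
True-score variance = [1.6²·20.5²·0.85 + 1.8²·10.8²·0.78 + 2.1²·10.6²·0.79 + 2²·22.3²·0.78] + 3625.72 = 3152.23 + 3625.72 = 6777.95.
Reliability = 6777.95 / 7564.14 = 0.8961.

0.8961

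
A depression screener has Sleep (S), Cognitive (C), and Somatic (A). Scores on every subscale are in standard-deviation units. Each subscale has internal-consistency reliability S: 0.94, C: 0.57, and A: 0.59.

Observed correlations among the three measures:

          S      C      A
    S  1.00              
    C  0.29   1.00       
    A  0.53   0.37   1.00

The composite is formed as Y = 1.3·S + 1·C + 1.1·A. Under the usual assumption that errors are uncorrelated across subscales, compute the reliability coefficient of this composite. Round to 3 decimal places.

Var(Y) = 1.3² + 1 + 1.1² + 2·[1.3·0.29 + 1.43·0.53 + 1.1·0.37] = 3.9 + 3.0838 = 6.9838.
With uncorrelated errors the cross-covariances are all true-score covariance, so they carry over unchanged; only the diagonal terms shrink to ρᵢσᵢ².
True-score variance = [1.3²·0.94 + 0.57 + 1.1²·0.59] + 3.0838 = 2.8725 + 3.0838 = 5.9563.
Reliability = 5.9563 / 6.9838 = 0.853.

0.853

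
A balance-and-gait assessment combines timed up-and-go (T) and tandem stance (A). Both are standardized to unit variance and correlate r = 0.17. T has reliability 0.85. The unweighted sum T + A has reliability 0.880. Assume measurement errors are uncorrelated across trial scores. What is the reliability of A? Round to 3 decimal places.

Var(T+A) = 2 + 2·0.17 = 2.340.
True-score variance = ρ_T + ρ_A + 2·0.17, so 0.880 = (0.85 + ρ_A + 0.34) / 2.340.
ρ_A = 0.880·2.340 − 0.85 − 0.34 = 0.869.

0.869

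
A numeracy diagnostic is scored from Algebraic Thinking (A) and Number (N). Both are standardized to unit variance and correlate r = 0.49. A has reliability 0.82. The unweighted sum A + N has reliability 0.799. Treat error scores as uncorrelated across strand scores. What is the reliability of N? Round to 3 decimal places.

Var(A+N) = 2 + 2·0.49 = 2.980.
True-score variance = ρ_A + ρ_N + 2·0.49, so 0.799 = (0.82 + ρ_N + 0.98) / 2.980.
ρ_N = 0.799·2.980 − 0.82 − 0.98 = 0.581.

0.581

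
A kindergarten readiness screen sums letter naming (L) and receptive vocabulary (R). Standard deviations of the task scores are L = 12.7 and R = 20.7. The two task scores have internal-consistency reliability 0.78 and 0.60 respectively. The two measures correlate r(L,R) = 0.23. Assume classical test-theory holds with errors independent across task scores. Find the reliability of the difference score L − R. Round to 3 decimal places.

0.559

Var(L−R) = 12.7² + 20.7² − 2·12.7·20.7·0.23 = 589.78 − 120.929 = 468.851.
Because errors are independent across components, Cov(Tᵢ,Tⱼ) = Cov(Xᵢ,Xⱼ); the off-diagonal part of the true-score variance is the same as above.
True-score variance = [12.7²·0.78 + 20.7²·0.60] − 120.929 = 382.9 − 120.929 = 261.971.
Reliability = 261.971 / 468.851 = 0.559.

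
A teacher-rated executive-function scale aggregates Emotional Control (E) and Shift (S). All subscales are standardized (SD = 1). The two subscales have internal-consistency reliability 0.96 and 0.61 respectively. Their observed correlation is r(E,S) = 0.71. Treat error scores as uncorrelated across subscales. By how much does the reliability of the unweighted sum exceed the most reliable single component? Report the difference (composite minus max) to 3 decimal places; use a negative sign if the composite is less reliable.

-0.086

Var(sum) = 2 + 1.42 = 3.42; true-score variance = 1.57 + 1.42 = 2.99; composite reliability = 0.8743.
Max component reliability = 0.9600.
Difference = 0.8743 − 0.9600 = -0.086.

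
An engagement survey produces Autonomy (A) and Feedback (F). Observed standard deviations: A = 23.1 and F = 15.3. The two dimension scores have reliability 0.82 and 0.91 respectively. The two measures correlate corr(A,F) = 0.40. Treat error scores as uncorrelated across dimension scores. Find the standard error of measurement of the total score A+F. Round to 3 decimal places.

Var(total) = 767.7 + 282.744 = 1050.44.
True-score variance = 650.582 + 282.744 = 933.326, so reliability = 0.8885.
Error variance = 1050.44 − 933.326 = 117.118; SEM = √117.118 = 10.822.

10.822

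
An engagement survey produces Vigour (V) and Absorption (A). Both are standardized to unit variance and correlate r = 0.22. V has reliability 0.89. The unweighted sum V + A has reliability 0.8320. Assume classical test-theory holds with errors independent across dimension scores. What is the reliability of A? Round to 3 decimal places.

Var(V+A) = 2 + 2·0.22 = 2.440.
True-score variance = ρ_V + ρ_A + 2·0.22, so 0.8320 = (0.89 + ρ_A + 0.44) / 2.440.
ρ_A = 0.8320·2.440 − 0.89 − 0.44 = 0.700.

0.700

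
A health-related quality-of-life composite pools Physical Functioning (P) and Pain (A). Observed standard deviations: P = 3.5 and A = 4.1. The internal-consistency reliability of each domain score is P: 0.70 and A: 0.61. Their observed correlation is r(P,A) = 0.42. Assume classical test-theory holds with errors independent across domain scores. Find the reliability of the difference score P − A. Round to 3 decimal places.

Var(P−A) = 3.5² + 4.1² − 2·3.5·4.1·0.42 = 29.06 − 12.054 = 17.006.
Because errors are independent across components, Cov(Tᵢ,Tⱼ) = Cov(Xᵢ,Xⱼ); the off-diagonal part of the true-score variance is the same as above.
True-score variance = [3.5²·0.70 + 4.1²·0.61] − 12.054 = 18.8291 − 12.054 = 6.7751.
Reliability = 6.7751 / 17.006 = 0.398.

0.398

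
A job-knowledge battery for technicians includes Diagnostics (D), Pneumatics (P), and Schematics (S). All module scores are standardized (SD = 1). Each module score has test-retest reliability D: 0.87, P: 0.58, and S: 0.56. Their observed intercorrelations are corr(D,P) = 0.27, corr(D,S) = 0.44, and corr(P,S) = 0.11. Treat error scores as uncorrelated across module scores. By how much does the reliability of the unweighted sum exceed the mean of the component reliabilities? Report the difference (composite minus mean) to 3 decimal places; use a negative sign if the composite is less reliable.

Var(sum) = 3 + 1.64 = 4.64; true-score variance = 2.01 + 1.64 = 3.65; composite reliability = 0.7866.
Mean component reliability = 0.6700.
Difference = 0.7866 − 0.6700 = 0.117.

0.117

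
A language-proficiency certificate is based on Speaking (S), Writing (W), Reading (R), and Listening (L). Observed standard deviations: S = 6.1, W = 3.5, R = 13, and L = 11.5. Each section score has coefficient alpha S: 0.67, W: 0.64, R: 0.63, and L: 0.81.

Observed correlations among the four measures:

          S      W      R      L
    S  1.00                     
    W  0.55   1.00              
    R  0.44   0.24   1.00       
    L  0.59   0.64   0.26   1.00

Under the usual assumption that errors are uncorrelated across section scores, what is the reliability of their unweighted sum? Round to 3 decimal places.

Var(S+W+R+L) = 6.1² + 3.5² + 13² + 11.5² + 2·[6.1·3.5·0.55 + 6.1·13·0.44 + 6.1·11.5·0.59 + 3.5·13·0.24 + 3.5·11.5·0.64 + 13·11.5·0.26] = 350.71 + 327.146 = 677.856.
With uncorrelated errors the cross-covariances are all true-score covariance, so they carry over unchanged; only the diagonal terms shrink to ρᵢσᵢ².
True-score variance = [6.1²·0.67 + 3.5²·0.64 + 13²·0.63 + 11.5²·0.81] + 327.146 = 246.363 + 327.146 = 573.509.
Reliability = 573.509 / 677.856 = 0.846.

0.846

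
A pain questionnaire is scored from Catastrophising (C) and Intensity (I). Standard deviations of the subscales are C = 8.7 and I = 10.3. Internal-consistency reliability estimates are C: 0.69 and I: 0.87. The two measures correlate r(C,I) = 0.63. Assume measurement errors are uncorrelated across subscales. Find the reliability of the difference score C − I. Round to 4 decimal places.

Var(C−I) = 8.7² + 10.3² − 2·8.7·10.3·0.63 = 181.78 − 112.909 = 68.8714.
Under uncorrelated errors the observed covariances equal the true-score covariances, so only the own-variance terms attenuate.
True-score variance = [8.7²·0.69 + 10.3²·0.87] − 112.909 = 144.524 − 112.909 = 31.6158.
Reliability = 31.6158 / 68.8714 = 0.4591.

0.4591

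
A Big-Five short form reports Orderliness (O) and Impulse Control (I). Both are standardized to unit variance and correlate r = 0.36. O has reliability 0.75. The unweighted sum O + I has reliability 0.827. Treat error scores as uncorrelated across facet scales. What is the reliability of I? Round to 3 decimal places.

Var(O+I) = 2 + 2·0.36 = 2.720.
True-score variance = ρ_O + ρ_I + 2·0.36, so 0.827 = (0.75 + ρ_I + 0.72) / 2.720.
ρ_I = 0.827·2.720 − 0.75 − 0.72 = 0.779.

0.779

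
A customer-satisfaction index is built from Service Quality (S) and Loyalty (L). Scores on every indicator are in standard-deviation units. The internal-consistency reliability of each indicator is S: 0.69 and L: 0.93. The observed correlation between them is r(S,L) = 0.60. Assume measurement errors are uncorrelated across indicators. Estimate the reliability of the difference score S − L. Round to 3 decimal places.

0.525

Var(S−L) = 1 + 1 − 2·0.60 = 2 − 1.2 = 0.8.
With uncorrelated errors the cross-covariances are all true-score covariance, so they carry over unchanged; only the diagonal terms shrink to ρᵢσᵢ².
True-score variance = [0.69 + 0.93] − 1.2 = 1.62 − 1.2 = 0.42.
Reliability = 0.42 / 0.8 = 0.525.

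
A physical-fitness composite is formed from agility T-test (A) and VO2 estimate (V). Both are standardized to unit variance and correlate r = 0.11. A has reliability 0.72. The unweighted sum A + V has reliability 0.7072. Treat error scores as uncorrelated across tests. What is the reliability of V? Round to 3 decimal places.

0.630

Var(A+V) = 2 + 2·0.11 = 2.220.
True-score variance = ρ_A + ρ_V + 2·0.11, so 0.7072 = (0.72 + ρ_V + 0.22) / 2.220.
ρ_V = 0.7072·2.220 − 0.72 − 0.22 = 0.630.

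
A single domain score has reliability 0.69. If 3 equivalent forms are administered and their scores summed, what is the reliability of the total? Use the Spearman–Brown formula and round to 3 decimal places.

0.870

ρ_k = kρ / (1 + (k−1)ρ) = 3·0.69 / (1 + 2·0.69) = 2.070 / 2.380 = 0.870.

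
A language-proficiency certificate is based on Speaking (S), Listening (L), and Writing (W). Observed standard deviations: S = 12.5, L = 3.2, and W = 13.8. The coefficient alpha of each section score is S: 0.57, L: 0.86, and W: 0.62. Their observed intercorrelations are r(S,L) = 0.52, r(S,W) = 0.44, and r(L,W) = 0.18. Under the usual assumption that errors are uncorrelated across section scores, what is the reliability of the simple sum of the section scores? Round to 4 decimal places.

0.7510

Var(S+L+W) = 12.5² + 3.2² + 13.8² + 2·[12.5·3.2·0.52 + 12.5·13.8·0.44 + 3.2·13.8·0.18] = 356.93 + 209.298 = 566.228.
Because errors are independent across components, Cov(Tᵢ,Tⱼ) = Cov(Xᵢ,Xⱼ); the off-diagonal part of the true-score variance is the same as above.
True-score variance = [12.5²·0.57 + 3.2²·0.86 + 13.8²·0.62] + 209.298 = 215.942 + 209.298 = 425.239.
Reliability = 425.239 / 566.228 = 0.7510.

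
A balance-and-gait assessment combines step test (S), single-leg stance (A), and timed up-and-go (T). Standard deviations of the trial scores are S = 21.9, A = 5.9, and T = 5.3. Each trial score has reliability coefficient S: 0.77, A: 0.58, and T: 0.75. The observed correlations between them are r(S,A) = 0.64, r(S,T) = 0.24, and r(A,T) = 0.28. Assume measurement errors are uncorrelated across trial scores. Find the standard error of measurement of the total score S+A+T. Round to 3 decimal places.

Var(total) = 542.51 + 238.614 = 781.124.
True-score variance = 410.557 + 238.614 = 649.171, so reliability = 0.8311.
Error variance = 781.124 − 649.171 = 131.953; SEM = √131.953 = 11.487.

11.487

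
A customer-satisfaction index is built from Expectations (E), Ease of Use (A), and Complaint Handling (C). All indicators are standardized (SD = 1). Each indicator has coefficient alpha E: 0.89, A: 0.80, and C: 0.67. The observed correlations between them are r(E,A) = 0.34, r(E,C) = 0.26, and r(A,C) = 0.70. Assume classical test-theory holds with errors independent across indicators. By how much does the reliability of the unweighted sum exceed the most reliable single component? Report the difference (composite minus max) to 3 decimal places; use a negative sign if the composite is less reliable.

Var(sum) = 3 + 2.6 = 5.6; true-score variance = 2.36 + 2.6 = 4.96; composite reliability = 0.8857.
Max component reliability = 0.8900.
Difference = 0.8857 − 0.8900 = -0.004.

-0.004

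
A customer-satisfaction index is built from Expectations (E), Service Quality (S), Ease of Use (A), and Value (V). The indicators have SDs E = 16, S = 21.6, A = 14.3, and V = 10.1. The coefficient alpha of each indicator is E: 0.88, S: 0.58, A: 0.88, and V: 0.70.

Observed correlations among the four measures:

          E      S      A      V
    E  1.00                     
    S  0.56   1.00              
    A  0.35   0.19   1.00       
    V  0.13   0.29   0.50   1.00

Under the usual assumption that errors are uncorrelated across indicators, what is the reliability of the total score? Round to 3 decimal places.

Var(E+S+A+V) = 16² + 21.6² + 14.3² + 10.1² + 2·[16·21.6·0.56 + 16·14.3·0.35 + 16·10.1·0.13 + 21.6·14.3·0.19 + 21.6·10.1·0.29 + 14.3·10.1·0.50] = 1029.06 + 977.585 = 2006.65.
With uncorrelated errors the cross-covariances are all true-score covariance, so they carry over unchanged; only the diagonal terms shrink to ρᵢσᵢ².
True-score variance = [16²·0.88 + 21.6²·0.58 + 14.3²·0.88 + 10.1²·0.70] + 977.585 = 747.243 + 977.585 = 1724.83.
Reliability = 1724.83 / 2006.65 = 0.860.

0.860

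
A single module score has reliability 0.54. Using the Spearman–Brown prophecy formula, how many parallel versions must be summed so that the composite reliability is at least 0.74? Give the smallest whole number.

k ≥ ρ*(1−ρ₁)/(ρ₁(1−ρ*)) = 0.74·0.46 / (0.54·0.26) = 2.425.
Smallest integer k = 3.

3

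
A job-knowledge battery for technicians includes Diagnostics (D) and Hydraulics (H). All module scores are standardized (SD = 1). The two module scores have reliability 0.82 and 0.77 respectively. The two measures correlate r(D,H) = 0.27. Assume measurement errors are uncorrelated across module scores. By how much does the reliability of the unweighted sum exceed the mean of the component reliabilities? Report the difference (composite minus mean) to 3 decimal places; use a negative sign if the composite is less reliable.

0.044

Var(sum) = 2 + 0.54 = 2.54; true-score variance = 1.59 + 0.54 = 2.13; composite reliability = 0.8386.
Mean component reliability = 0.7950.
Difference = 0.8386 − 0.7950 = 0.044.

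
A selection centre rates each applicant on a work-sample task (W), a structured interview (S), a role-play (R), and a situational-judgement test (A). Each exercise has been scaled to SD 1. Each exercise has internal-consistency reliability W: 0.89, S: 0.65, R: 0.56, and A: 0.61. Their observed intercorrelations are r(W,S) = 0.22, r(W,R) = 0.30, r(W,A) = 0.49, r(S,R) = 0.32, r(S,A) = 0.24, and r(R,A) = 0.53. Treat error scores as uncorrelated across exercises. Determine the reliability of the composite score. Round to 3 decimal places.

0.843

Var(W+S+R+A) = 4 + 2·[0.22 + 0.30 + 0.49 + 0.32 + 0.24 + 0.53] = 4 + 4.2 = 8.2.
Because errors are independent across components, Cov(Tᵢ,Tⱼ) = Cov(Xᵢ,Xⱼ); the off-diagonal part of the true-score variance is the same as above.
True-score variance = [0.89 + 0.65 + 0.56 + 0.61] + 4.2 = 2.71 + 4.2 = 6.91.
Reliability = 6.91 / 8.2 = 0.843.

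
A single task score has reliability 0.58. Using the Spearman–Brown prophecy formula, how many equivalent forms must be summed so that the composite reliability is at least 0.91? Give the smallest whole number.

k ≥ ρ*(1−ρ₁)/(ρ₁(1−ρ*)) = 0.91·0.42 / (0.58·0.09) = 7.322.
Smallest integer k = 8.

8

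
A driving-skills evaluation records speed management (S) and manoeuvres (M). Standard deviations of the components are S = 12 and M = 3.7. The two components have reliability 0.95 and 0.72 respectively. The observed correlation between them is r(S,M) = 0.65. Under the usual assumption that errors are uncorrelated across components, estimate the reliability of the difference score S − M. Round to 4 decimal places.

0.8896

Var(S−M) = 12² + 3.7² − 2·12·3.7·0.65 = 157.69 − 57.72 = 99.97.
Because errors are independent across components, Cov(Tᵢ,Tⱼ) = Cov(Xᵢ,Xⱼ); the off-diagonal part of the true-score variance is the same as above.
True-score variance = [12²·0.95 + 3.7²·0.72] − 57.72 = 146.657 − 57.72 = 88.9368.
Reliability = 88.9368 / 99.97 = 0.8896.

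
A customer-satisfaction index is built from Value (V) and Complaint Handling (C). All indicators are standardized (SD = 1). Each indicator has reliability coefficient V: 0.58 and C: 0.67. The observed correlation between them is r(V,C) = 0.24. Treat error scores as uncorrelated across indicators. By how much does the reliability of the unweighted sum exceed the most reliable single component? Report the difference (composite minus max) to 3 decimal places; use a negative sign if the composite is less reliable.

0.028

Var(sum) = 2 + 0.48 = 2.48; true-score variance = 1.25 + 0.48 = 1.73; composite reliability = 0.6976.
Max component reliability = 0.6700.
Difference = 0.6976 − 0.6700 = 0.028.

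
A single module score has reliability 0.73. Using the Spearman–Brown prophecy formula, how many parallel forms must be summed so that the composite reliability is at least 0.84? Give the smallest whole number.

k ≥ ρ*(1−ρ₁)/(ρ₁(1−ρ*)) = 0.84·0.27 / (0.73·0.16) = 1.942.
Smallest integer k = 2.

2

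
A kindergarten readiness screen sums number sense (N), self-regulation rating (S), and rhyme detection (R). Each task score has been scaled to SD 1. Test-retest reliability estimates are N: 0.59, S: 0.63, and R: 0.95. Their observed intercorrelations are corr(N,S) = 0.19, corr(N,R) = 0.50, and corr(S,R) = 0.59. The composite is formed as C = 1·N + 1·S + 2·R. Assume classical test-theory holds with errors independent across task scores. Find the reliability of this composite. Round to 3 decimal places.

Var(C) = 1 + 1 + 2² + 2·[0.19 + 2·0.50 + 2·0.59] = 6 + 4.74 = 10.74.
Because errors are independent across components, Cov(Tᵢ,Tⱼ) = Cov(Xᵢ,Xⱼ); the off-diagonal part of the true-score variance is the same as above.
True-score variance = [0.59 + 0.63 + 2²·0.95] + 4.74 = 5.02 + 4.74 = 9.76.
Reliability = 9.76 / 10.74 = 0.909.

0.909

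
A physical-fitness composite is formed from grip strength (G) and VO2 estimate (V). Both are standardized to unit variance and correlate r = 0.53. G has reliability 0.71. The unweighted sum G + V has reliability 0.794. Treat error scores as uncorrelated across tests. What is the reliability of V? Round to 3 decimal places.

0.660

Var(G+V) = 2 + 2·0.53 = 3.060.
True-score variance = ρ_G + ρ_V + 2·0.53, so 0.794 = (0.71 + ρ_V + 1.06) / 3.060.
ρ_V = 0.794·3.060 − 0.71 − 1.06 = 0.660.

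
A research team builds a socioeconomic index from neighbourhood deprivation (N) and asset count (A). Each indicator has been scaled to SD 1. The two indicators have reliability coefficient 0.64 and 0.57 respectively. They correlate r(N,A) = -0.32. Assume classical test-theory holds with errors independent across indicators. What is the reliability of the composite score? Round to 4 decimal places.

Var(N+A) = 2 + 2·[(-0.32)] = 2 − 0.64 = 1.36.
Because errors are independent across components, Cov(Tᵢ,Tⱼ) = Cov(Xᵢ,Xⱼ); the off-diagonal part of the true-score variance is the same as above.
True-score variance = [0.64 + 0.57] − 0.64 = 1.21 − 0.64 = 0.57.
Reliability = 0.57 / 1.36 = 0.4191.

0.4191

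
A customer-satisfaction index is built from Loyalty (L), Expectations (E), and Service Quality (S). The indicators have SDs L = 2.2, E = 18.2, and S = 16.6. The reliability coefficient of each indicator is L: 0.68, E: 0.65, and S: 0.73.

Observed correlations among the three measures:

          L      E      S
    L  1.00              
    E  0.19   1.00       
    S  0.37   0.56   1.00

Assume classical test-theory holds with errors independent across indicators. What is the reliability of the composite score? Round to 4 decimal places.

0.8066

Var(L+E+S) = 2.2² + 18.2² + 16.6² + 2·[2.2·18.2·0.19 + 2.2·16.6·0.37 + 18.2·16.6·0.56] = 611.64 + 380.614 = 992.254.
With uncorrelated errors the cross-covariances are all true-score covariance, so they carry over unchanged; only the diagonal terms shrink to ρᵢσᵢ².
True-score variance = [2.2²·0.68 + 18.2²·0.65 + 16.6²·0.73] + 380.614 = 419.756 + 380.614 = 800.37.
Reliability = 800.37 / 992.254 = 0.8066.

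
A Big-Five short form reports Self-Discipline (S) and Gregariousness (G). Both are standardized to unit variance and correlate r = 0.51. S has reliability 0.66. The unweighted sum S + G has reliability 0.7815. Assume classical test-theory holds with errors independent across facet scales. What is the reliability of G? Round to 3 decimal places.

Var(S+G) = 2 + 2·0.51 = 3.020.
True-score variance = ρ_S + ρ_G + 2·0.51, so 0.7815 = (0.66 + ρ_G + 1.02) / 3.020.
ρ_G = 0.7815·3.020 − 0.66 − 1.02 = 0.680.

0.680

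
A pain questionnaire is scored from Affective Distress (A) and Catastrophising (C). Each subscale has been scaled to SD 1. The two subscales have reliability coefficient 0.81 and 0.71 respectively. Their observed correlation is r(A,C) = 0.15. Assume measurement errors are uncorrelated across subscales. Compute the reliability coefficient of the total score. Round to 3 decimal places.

Var(A+C) = 2 + 2·[0.15] = 2 + 0.3 = 2.3.
Under uncorrelated errors the observed covariances equal the true-score covariances, so only the own-variance terms attenuate.
True-score variance = [0.81 + 0.71] + 0.3 = 1.52 + 0.3 = 1.82.
Reliability = 1.82 / 2.3 = 0.791.

0.791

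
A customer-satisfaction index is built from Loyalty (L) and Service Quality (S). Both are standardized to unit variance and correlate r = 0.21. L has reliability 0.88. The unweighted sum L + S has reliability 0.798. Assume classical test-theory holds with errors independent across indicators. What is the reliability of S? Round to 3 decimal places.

Var(L+S) = 2 + 2·0.21 = 2.420.
True-score variance = ρ_L + ρ_S + 2·0.21, so 0.798 = (0.88 + ρ_S + 0.42) / 2.420.
ρ_S = 0.798·2.420 − 0.88 − 0.42 = 0.631.

0.631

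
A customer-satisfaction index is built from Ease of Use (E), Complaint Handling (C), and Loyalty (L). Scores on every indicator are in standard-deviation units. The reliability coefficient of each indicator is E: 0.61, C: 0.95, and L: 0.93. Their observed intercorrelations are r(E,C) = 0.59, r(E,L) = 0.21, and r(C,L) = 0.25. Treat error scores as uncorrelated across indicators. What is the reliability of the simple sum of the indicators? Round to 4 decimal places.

Var(E+C+L) = 3 + 2·[0.59 + 0.21 + 0.25] = 3 + 2.1 = 5.1.
With uncorrelated errors the cross-covariances are all true-score covariance, so they carry over unchanged; only the diagonal terms shrink to ρᵢσᵢ².
True-score variance = [0.61 + 0.95 + 0.93] + 2.1 = 2.49 + 2.1 = 4.59.
Reliability = 4.59 / 5.1 = 0.9000.

0.9000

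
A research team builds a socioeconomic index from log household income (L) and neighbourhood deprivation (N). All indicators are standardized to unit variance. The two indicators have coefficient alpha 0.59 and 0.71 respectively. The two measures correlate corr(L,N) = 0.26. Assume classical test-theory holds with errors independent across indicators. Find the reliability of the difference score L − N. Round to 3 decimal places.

Var(L−N) = 1 + 1 − 2·0.26 = 2 − 0.52 = 1.48.
Because errors are independent across components, Cov(Tᵢ,Tⱼ) = Cov(Xᵢ,Xⱼ); the off-diagonal part of the true-score variance is the same as above.
True-score variance = [0.59 + 0.71] − 0.52 = 1.3 − 0.52 = 0.78.
Reliability = 0.78 / 1.48 = 0.527.

0.527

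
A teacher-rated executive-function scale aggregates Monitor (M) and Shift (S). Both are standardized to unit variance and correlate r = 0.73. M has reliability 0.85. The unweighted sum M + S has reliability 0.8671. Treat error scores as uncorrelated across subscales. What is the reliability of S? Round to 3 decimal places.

0.690

Var(M+S) = 2 + 2·0.73 = 3.460.
True-score variance = ρ_M + ρ_S + 2·0.73, so 0.8671 = (0.85 + ρ_S + 1.46) / 3.460.
ρ_S = 0.8671·3.460 − 0.85 − 1.46 = 0.690.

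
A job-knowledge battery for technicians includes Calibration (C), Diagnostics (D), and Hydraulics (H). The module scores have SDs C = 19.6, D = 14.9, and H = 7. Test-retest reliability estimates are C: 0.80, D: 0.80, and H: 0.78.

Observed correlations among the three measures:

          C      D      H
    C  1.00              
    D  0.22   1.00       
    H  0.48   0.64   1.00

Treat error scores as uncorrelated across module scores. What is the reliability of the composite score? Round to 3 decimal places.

0.874

Var(C+D+H) = 19.6² + 14.9² + 7² + 2·[19.6·14.9·0.22 + 19.6·7·0.48 + 14.9·7·0.64] = 655.17 + 393.714 = 1048.88.
Because errors are independent across components, Cov(Tᵢ,Tⱼ) = Cov(Xᵢ,Xⱼ); the off-diagonal part of the true-score variance is the same as above.
True-score variance = [19.6²·0.80 + 14.9²·0.80 + 7²·0.78] + 393.714 = 523.156 + 393.714 = 916.87.
Reliability = 916.87 / 1048.88 = 0.874.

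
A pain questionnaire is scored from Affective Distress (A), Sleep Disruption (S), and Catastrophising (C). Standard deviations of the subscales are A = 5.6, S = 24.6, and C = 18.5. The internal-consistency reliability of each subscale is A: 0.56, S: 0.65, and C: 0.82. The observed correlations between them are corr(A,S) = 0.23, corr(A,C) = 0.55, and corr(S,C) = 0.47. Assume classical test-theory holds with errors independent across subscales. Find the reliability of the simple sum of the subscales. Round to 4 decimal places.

0.8187

Var(A+S+C) = 5.6² + 24.6² + 18.5² + 2·[5.6·24.6·0.23 + 5.6·18.5·0.55 + 24.6·18.5·0.47] = 978.77 + 605.124 = 1583.89.
Under uncorrelated errors the observed covariances equal the true-score covariances, so only the own-variance terms attenuate.
True-score variance = [5.6²·0.56 + 24.6²·0.65 + 18.5²·0.82] + 605.124 = 691.561 + 605.124 = 1296.68.
Reliability = 1296.68 / 1583.89 = 0.8187.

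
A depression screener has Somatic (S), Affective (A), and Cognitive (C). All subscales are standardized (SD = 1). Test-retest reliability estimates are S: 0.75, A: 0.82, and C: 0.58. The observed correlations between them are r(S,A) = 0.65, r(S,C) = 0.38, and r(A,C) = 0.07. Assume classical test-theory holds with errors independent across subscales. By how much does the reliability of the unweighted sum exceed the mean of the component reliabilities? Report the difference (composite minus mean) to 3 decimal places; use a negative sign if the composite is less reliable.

Var(sum) = 3 + 2.2 = 5.2; true-score variance = 2.15 + 2.2 = 4.35; composite reliability = 0.8365.
Mean component reliability = 0.7167.
Difference = 0.8365 − 0.7167 = 0.120.

0.120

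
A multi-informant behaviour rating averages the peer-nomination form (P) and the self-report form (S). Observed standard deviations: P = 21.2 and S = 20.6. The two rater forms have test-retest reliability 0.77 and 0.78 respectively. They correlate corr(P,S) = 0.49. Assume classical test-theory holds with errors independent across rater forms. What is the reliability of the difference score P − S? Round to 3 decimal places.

0.559

Var(P−S) = 21.2² + 20.6² − 2·21.2·20.6·0.49 = 873.8 − 427.986 = 445.814.
Under uncorrelated errors the observed covariances equal the true-score covariances, so only the own-variance terms attenuate.
True-score variance = [21.2²·0.77 + 20.6²·0.78] − 427.986 = 677.07 − 427.986 = 249.084.
Reliability = 249.084 / 445.814 = 0.559.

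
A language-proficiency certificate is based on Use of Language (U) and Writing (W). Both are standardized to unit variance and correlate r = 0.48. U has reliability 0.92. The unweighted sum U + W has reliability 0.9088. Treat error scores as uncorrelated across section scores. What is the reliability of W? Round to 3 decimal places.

Var(U+W) = 2 + 2·0.48 = 2.960.
True-score variance = ρ_U + ρ_W + 2·0.48, so 0.9088 = (0.92 + ρ_W + 0.96) / 2.960.
ρ_W = 0.9088·2.960 − 0.92 − 0.96 = 0.810.

0.810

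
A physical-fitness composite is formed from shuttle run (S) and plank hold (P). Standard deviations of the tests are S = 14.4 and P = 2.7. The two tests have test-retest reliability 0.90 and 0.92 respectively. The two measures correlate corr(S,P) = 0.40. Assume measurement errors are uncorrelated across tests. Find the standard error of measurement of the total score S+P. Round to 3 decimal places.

4.617

Var(total) = 214.65 + 31.104 = 245.754.
True-score variance = 193.331 + 31.104 = 224.435, so reliability = 0.9132.
Error variance = 245.754 − 224.435 = 21.3192; SEM = √21.3192 = 4.617.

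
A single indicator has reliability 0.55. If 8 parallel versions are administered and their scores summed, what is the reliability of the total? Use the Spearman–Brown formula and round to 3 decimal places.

ρ_k = kρ / (1 + (k−1)ρ) = 8·0.55 / (1 + 7·0.55) = 4.400 / 4.850 = 0.907.

0.907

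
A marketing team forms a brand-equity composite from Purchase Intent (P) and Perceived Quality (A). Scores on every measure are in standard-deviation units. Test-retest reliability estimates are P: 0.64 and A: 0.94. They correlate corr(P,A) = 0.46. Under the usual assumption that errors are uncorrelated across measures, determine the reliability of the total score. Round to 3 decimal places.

0.856

Var(P+A) = 2 + 2·[0.46] = 2 + 0.92 = 2.92.
Under uncorrelated errors the observed covariances equal the true-score covariances, so only the own-variance terms attenuate.
True-score variance = [0.64 + 0.94] + 0.92 = 1.58 + 0.92 = 2.5.
Reliability = 2.5 / 2.92 = 0.856.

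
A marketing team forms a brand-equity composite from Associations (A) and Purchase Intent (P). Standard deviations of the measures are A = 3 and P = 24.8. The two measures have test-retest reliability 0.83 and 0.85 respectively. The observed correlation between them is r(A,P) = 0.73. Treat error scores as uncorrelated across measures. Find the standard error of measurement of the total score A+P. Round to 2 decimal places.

Var(total) = 624.04 + 108.624 = 732.664.
True-score variance = 530.254 + 108.624 = 638.878, so reliability = 0.8720.
Error variance = 732.664 − 638.878 = 93.786; SEM = √93.786 = 9.68.

9.68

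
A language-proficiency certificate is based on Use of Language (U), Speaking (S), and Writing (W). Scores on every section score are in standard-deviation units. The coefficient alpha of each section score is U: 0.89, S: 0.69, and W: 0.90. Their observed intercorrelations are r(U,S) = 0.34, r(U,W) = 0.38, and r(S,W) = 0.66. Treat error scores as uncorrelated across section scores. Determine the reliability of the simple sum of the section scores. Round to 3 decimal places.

0.910

Var(U+S+W) = 3 + 2·[0.34 + 0.38 + 0.66] = 3 + 2.76 = 5.76.
Under uncorrelated errors the observed covariances equal the true-score covariances, so only the own-variance terms attenuate.
True-score variance = [0.89 + 0.69 + 0.90] + 2.76 = 2.48 + 2.76 = 5.24.
Reliability = 5.24 / 5.76 = 0.910.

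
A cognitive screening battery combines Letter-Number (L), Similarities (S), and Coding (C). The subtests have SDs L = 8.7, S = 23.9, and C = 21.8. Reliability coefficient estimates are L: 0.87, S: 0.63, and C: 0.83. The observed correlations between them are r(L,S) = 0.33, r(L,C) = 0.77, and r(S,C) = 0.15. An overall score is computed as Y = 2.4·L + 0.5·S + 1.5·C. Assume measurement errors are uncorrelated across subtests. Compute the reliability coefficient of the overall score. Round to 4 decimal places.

Var(Y) = 2.4²·8.7² + 0.5²·23.9² + 1.5²·21.8² + 2·[1.2·8.7·23.9·0.33 + 3.6·8.7·21.8·0.77 + 0.75·23.9·21.8·0.15] = 1648.07 + 1333.39 = 2981.45.
Because errors are independent across components, Cov(Tᵢ,Tⱼ) = Cov(Xᵢ,Xⱼ); the off-diagonal part of the true-score variance is the same as above.
True-score variance = [2.4²·8.7²·0.87 + 0.5²·23.9²·0.63 + 1.5²·21.8²·0.83] + 1333.39 = 1356.77 + 1333.39 = 2690.16.
Reliability = 2690.16 / 2981.45 = 0.9023.

0.9023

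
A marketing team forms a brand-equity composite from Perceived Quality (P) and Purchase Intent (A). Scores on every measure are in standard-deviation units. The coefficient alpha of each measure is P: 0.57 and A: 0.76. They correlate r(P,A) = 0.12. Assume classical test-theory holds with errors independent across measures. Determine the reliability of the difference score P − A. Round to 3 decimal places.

Var(P−A) = 1 + 1 − 2·0.12 = 2 − 0.24 = 1.76.
Because errors are independent across components, Cov(Tᵢ,Tⱼ) = Cov(Xᵢ,Xⱼ); the off-diagonal part of the true-score variance is the same as above.
True-score variance = [0.57 + 0.76] − 0.24 = 1.33 − 0.24 = 1.09.
Reliability = 1.09 / 1.76 = 0.619.

0.619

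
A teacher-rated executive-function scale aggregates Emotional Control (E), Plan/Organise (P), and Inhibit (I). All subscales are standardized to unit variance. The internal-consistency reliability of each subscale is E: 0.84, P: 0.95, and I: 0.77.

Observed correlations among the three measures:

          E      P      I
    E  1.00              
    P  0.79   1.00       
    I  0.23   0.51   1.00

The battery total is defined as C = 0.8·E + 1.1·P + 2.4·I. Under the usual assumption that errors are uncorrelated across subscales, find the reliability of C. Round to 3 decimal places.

0.882

Var(C) = 0.8² + 1.1² + 2.4² + 2·[0.88·0.79 + 1.92·0.23 + 2.64·0.51] = 7.61 + 4.9664 = 12.5764.
Because errors are independent across components, Cov(Tᵢ,Tⱼ) = Cov(Xᵢ,Xⱼ); the off-diagonal part of the true-score variance is the same as above.
True-score variance = [0.8²·0.84 + 1.1²·0.95 + 2.4²·0.77] + 4.9664 = 6.1223 + 4.9664 = 11.0887.
Reliability = 11.0887 / 12.5764 = 0.882.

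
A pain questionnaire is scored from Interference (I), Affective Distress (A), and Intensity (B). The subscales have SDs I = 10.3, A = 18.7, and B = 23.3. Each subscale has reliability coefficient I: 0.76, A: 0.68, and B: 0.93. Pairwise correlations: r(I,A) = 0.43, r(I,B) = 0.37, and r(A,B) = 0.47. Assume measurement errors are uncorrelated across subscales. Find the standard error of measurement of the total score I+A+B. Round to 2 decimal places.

Var(total) = 998.67 + 752.805 = 1751.47.
True-score variance = 823.305 + 752.805 = 1576.11, so reliability = 0.8999.
Error variance = 1751.47 − 1576.11 = 175.365; SEM = √175.365 = 13.24.

13.24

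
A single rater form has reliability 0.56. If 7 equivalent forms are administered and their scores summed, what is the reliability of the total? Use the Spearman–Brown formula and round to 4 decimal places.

ρ_k = kρ / (1 + (k−1)ρ) = 7·0.56 / (1 + 6·0.56) = 3.920 / 4.360 = 0.8991.

0.8991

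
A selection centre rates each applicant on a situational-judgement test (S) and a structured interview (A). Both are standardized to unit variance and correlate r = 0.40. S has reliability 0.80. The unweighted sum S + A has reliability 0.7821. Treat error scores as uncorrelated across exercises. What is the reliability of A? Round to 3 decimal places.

0.590

Var(S+A) = 2 + 2·0.40 = 2.800.
True-score variance = ρ_S + ρ_A + 2·0.40, so 0.7821 = (0.80 + ρ_A + 0.80) / 2.800.
ρ_A = 0.7821·2.800 − 0.80 − 0.80 = 0.590.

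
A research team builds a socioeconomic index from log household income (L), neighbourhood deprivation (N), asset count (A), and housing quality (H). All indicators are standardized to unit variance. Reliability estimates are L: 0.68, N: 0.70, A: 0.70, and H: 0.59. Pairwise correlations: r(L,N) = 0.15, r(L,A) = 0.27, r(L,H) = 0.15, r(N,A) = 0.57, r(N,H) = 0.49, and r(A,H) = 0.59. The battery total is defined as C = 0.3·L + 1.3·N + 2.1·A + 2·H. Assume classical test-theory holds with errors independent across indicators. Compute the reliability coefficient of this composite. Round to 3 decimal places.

0.837

Var(C) = 0.3² + 1.3² + 2.1² + 2² + 2·[0.39·0.15 + 0.63·0.27 + 0.6·0.15 + 2.73·0.57 + 2.6·0.49 + 4.2·0.59] = 10.19 + 11.2534 = 21.4434.
With uncorrelated errors the cross-covariances are all true-score covariance, so they carry over unchanged; only the diagonal terms shrink to ρᵢσᵢ².
True-score variance = [0.3²·0.68 + 1.3²·0.70 + 2.1²·0.70 + 2²·0.59] + 11.2534 = 6.6912 + 11.2534 = 17.9446.
Reliability = 17.9446 / 21.4434 = 0.837.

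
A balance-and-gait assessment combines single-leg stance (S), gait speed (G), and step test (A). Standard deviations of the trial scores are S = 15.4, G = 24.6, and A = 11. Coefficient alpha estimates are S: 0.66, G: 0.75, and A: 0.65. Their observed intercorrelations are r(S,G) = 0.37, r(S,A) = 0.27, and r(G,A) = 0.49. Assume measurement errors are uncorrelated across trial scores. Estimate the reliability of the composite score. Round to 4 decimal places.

0.8286

Var(S+G+A) = 15.4² + 24.6² + 11² + 2·[15.4·24.6·0.37 + 15.4·11·0.27 + 24.6·11·0.49] = 963.32 + 637.006 = 1600.33.
With uncorrelated errors the cross-covariances are all true-score covariance, so they carry over unchanged; only the diagonal terms shrink to ρᵢσᵢ².
True-score variance = [15.4²·0.66 + 24.6²·0.75 + 11²·0.65] + 637.006 = 689.046 + 637.006 = 1326.05.
Reliability = 1326.05 / 1600.33 = 0.8286.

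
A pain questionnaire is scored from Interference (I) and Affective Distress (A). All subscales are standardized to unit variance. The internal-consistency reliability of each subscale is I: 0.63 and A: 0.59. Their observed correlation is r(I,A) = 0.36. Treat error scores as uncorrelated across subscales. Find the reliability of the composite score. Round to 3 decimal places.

Var(I+A) = 2 + 2·[0.36] = 2 + 0.72 = 2.72.
Because errors are independent across components, Cov(Tᵢ,Tⱼ) = Cov(Xᵢ,Xⱼ); the off-diagonal part of the true-score variance is the same as above.
True-score variance = [0.63 + 0.59] + 0.72 = 1.22 + 0.72 = 1.94.
Reliability = 1.94 / 2.72 = 0.713.

0.713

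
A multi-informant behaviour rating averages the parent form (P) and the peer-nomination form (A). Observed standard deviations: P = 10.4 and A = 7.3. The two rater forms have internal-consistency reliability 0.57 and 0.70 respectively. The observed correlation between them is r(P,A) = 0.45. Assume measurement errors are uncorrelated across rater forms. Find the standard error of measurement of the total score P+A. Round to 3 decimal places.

7.905

Var(total) = 161.45 + 68.328 = 229.778.
True-score variance = 98.9542 + 68.328 = 167.282, so reliability = 0.7280.
Error variance = 229.778 − 167.282 = 62.4958; SEM = √62.4958 = 7.905.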